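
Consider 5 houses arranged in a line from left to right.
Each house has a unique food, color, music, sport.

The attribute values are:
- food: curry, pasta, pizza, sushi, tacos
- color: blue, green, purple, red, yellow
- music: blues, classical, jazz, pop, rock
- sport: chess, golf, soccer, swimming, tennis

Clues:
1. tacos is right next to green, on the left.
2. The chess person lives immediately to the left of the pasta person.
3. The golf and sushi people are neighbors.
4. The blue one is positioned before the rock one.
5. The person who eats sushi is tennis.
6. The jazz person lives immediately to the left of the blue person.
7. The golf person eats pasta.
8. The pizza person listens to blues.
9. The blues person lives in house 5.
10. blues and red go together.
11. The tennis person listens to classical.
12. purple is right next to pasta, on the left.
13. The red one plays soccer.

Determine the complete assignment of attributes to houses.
Solution:

House | Food | Color | Music | Sport
------------------------------------
  1   | tacos | purple | pop | chess
  2   | pasta | green | jazz | golf
  3   | sushi | blue | classical | tennis
  4   | curry | yellow | rock | swimming
  5   | pizza | red | blues | soccer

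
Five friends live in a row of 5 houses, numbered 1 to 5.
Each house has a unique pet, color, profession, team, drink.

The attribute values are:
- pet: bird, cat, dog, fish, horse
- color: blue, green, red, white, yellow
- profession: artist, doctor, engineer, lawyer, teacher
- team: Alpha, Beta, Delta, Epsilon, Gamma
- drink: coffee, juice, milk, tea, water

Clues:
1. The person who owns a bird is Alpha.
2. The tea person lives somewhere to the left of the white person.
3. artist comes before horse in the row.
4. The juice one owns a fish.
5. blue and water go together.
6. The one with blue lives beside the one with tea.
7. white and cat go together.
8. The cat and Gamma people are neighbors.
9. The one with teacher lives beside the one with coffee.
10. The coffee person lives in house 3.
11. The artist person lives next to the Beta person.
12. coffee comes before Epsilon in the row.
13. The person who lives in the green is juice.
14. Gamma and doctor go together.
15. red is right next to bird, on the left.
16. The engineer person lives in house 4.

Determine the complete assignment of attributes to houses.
Solution:

House | Pet | Color | Profession | Team | Drink
-----------------------------------------------
  1   | dog | blue | artist | Delta | water
  2   | horse | red | teacher | Beta | tea
  3   | bird | yellow | lawyer | Alpha | coffee
  4   | cat | white | engineer | Epsilon | milk
  5   | fish | green | doctor | Gamma | juice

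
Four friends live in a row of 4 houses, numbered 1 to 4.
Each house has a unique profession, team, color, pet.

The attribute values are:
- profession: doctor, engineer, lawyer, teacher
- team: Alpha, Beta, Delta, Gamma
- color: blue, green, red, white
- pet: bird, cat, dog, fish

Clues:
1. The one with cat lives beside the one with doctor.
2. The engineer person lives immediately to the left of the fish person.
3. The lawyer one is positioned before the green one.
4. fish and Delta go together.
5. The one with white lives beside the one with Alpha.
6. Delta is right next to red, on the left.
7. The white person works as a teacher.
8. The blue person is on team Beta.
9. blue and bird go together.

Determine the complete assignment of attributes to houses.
Solution:

House | Profession | Team | Color | Pet
---------------------------------------
  1   | engineer | Beta | blue | bird
  2   | teacher | Delta | white | fish
  3   | lawyer | Alpha | red | cat
  4   | doctor | Gamma | green | dog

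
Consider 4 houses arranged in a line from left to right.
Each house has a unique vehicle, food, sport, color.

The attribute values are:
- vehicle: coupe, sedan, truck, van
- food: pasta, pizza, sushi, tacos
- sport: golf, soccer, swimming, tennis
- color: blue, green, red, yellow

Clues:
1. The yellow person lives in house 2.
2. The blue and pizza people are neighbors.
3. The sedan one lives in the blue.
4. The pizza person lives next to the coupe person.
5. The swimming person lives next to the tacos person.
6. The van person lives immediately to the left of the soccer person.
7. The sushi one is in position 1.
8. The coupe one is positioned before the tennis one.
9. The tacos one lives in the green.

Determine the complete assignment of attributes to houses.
Solution:

House | Vehicle | Food | Sport | Color
--------------------------------------
  1   | sedan | sushi | golf | blue
  2   | van | pizza | swimming | yellow
  3   | coupe | tacos | soccer | green
  4   | truck | pasta | tennis | red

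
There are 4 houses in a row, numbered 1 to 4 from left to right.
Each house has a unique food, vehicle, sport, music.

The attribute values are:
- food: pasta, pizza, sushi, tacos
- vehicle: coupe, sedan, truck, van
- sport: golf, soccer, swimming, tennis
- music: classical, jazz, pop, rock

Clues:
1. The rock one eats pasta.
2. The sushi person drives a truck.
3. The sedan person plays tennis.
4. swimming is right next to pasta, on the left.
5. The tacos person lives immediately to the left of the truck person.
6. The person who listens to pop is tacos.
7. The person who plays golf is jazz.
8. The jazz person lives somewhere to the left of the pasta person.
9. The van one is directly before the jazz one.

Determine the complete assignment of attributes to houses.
Solution:

House | Food | Vehicle | Sport | Music
--------------------------------------
  1   | tacos | van | soccer | pop
  2   | sushi | truck | golf | jazz
  3   | pizza | coupe | swimming | classical
  4   | pasta | sedan | tennis | rock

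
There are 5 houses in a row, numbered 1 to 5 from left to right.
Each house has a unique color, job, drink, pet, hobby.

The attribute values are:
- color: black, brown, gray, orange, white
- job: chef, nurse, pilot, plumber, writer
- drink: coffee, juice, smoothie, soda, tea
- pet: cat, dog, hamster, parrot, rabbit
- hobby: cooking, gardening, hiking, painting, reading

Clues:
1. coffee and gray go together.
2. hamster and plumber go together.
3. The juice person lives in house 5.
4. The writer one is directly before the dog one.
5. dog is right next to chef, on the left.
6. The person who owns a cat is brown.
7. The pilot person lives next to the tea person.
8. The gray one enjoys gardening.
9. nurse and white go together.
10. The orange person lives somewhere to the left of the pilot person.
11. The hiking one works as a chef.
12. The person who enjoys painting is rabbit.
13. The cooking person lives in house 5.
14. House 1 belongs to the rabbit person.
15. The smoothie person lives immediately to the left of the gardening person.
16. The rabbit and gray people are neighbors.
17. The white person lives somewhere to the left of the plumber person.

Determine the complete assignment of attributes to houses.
Solution:

House | Color | Job | Drink | Pet | Hobby
-----------------------------------------
  1   | orange | writer | smoothie | rabbit | painting
  2   | gray | pilot | coffee | dog | gardening
  3   | brown | chef | tea | cat | hiking
  4   | white | nurse | soda | parrot | reading
  5   | black | plumber | juice | hamster | cooking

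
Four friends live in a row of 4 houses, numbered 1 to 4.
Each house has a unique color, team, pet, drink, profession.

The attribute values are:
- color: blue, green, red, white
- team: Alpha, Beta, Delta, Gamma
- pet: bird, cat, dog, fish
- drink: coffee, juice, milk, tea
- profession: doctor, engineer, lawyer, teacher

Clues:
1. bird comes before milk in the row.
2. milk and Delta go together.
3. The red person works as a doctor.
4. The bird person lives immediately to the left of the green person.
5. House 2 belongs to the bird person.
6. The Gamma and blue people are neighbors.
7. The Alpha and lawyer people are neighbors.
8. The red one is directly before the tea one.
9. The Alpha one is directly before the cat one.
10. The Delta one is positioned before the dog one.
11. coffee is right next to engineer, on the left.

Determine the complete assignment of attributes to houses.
Solution:

House | Color | Team | Pet | Drink | Profession
-----------------------------------------------
  1   | red | Gamma | fish | coffee | doctor
  2   | blue | Alpha | bird | tea | engineer
  3   | green | Delta | cat | milk | lawyer
  4   | white | Beta | dog | juice | teacher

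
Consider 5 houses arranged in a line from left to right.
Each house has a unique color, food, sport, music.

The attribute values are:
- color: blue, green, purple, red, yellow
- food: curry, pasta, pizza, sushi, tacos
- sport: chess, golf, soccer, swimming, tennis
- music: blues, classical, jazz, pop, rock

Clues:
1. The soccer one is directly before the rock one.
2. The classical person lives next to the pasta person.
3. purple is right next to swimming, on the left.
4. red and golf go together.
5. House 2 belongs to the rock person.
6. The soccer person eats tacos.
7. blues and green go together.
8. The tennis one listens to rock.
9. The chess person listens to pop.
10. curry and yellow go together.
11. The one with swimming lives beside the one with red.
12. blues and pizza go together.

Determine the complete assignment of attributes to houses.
Solution:

House | Color | Food | Sport | Music
------------------------------------
  1   | blue | tacos | soccer | classical
  2   | purple | pasta | tennis | rock
  3   | green | pizza | swimming | blues
  4   | red | sushi | golf | jazz
  5   | yellow | curry | chess | pop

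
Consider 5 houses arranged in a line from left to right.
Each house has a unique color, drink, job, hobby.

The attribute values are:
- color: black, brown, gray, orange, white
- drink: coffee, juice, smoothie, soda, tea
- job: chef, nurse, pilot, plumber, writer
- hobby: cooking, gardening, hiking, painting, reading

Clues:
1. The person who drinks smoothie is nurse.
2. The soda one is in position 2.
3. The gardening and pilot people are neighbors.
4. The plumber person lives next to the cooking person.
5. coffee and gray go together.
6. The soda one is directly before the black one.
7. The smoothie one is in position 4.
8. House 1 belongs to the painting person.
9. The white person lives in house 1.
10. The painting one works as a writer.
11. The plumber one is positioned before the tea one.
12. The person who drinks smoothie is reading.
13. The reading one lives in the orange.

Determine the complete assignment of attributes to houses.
Solution:

House | Color | Drink | Job | Hobby
-----------------------------------
  1   | white | juice | writer | painting
  2   | brown | soda | plumber | gardening
  3   | black | tea | pilot | cooking
  4   | orange | smoothie | nurse | reading
  5   | gray | coffee | chef | hiking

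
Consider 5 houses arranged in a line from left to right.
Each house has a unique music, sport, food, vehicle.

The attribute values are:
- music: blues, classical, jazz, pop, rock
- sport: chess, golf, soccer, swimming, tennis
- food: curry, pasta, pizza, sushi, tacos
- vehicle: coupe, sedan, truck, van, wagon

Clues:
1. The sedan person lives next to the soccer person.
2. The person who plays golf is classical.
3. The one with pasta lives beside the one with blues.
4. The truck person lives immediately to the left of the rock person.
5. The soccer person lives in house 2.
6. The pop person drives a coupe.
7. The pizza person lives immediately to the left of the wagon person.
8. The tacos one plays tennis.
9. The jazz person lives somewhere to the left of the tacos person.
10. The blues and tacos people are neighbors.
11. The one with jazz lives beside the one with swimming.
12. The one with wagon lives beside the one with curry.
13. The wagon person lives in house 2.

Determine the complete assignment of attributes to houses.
Solution:

House | Music | Sport | Food | Vehicle
--------------------------------------
  1   | classical | golf | pizza | sedan
  2   | jazz | soccer | pasta | wagon
  3   | blues | swimming | curry | truck
  4   | rock | tennis | tacos | van
  5   | pop | chess | sushi | coupe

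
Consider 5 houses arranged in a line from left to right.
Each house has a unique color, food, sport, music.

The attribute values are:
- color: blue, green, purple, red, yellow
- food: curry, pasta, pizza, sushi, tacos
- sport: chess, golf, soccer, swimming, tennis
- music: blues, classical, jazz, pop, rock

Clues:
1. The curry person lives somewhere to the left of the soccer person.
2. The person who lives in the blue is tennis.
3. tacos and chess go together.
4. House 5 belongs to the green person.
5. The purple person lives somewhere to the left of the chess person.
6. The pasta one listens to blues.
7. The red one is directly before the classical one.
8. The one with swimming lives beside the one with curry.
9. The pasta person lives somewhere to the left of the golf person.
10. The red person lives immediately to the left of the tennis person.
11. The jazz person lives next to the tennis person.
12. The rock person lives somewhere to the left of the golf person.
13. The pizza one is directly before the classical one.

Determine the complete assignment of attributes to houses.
Solution:

House | Color | Food | Sport | Music
------------------------------------
  1   | red | pizza | swimming | jazz
  2   | blue | curry | tennis | classical
  3   | purple | pasta | soccer | blues
  4   | yellow | tacos | chess | rock
  5   | green | sushi | golf | pop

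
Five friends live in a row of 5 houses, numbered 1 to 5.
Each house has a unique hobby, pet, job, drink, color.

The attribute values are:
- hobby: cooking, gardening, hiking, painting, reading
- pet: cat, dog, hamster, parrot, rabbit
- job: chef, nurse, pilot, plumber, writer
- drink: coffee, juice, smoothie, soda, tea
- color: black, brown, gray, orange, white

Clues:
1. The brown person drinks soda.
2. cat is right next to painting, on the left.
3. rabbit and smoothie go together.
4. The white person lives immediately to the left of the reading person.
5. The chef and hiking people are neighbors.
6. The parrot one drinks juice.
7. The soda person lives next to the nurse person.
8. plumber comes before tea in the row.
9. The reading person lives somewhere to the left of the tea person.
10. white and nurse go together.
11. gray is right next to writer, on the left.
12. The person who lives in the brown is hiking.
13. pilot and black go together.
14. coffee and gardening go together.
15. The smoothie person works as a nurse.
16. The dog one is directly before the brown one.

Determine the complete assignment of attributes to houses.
Solution:

House | Hobby | Pet | Job | Drink | Color
-----------------------------------------
  1   | gardening | dog | chef | coffee | gray
  2   | hiking | cat | writer | soda | brown
  3   | painting | rabbit | nurse | smoothie | white
  4   | reading | parrot | plumber | juice | orange
  5   | cooking | hamster | pilot | tea | black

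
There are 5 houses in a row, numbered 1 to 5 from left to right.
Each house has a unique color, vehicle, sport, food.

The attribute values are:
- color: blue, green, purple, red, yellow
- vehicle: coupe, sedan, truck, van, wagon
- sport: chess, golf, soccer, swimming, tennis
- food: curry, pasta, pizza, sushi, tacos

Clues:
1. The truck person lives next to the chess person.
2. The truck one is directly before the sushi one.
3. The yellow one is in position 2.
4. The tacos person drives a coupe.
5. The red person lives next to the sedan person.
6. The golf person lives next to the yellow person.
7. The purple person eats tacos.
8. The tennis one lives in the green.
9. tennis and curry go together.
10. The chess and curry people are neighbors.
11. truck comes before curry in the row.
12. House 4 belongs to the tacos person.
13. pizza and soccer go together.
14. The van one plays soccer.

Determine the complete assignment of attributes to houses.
Solution:

House | Color | Vehicle | Sport | Food
--------------------------------------
  1   | red | truck | golf | pasta
  2   | yellow | sedan | chess | sushi
  3   | green | wagon | tennis | curry
  4   | purple | coupe | swimming | tacos
  5   | blue | van | soccer | pizza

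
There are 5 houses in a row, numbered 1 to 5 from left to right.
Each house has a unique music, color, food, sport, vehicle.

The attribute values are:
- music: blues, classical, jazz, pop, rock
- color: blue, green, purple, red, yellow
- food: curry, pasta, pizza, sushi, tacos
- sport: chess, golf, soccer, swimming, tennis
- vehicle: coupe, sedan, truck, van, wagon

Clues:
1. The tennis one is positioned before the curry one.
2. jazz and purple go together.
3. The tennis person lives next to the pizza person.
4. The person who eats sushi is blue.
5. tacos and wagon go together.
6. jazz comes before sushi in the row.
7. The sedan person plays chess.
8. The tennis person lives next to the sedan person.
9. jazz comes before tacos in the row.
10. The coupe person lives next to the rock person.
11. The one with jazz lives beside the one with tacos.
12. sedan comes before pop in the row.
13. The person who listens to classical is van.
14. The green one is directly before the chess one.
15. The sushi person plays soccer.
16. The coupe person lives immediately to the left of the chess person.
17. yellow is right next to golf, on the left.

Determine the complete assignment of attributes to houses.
Solution:

House | Music | Color | Food | Sport | Vehicle
----------------------------------------------
  1   | blues | green | pasta | tennis | coupe
  2   | rock | yellow | pizza | chess | sedan
  3   | jazz | purple | curry | golf | truck
  4   | pop | red | tacos | swimming | wagon
  5   | classical | blue | sushi | soccer | van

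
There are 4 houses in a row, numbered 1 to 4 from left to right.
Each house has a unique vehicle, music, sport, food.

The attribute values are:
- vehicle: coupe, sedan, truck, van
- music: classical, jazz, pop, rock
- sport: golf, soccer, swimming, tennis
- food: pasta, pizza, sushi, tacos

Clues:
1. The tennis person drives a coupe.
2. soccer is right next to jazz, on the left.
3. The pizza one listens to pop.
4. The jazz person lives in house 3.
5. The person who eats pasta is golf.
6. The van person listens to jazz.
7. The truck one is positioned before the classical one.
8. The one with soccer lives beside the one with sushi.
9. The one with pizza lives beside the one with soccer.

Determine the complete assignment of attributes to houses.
Solution:

House | Vehicle | Music | Sport | Food
--------------------------------------
  1   | coupe | pop | tennis | pizza
  2   | truck | rock | soccer | tacos
  3   | van | jazz | swimming | sushi
  4   | sedan | classical | golf | pasta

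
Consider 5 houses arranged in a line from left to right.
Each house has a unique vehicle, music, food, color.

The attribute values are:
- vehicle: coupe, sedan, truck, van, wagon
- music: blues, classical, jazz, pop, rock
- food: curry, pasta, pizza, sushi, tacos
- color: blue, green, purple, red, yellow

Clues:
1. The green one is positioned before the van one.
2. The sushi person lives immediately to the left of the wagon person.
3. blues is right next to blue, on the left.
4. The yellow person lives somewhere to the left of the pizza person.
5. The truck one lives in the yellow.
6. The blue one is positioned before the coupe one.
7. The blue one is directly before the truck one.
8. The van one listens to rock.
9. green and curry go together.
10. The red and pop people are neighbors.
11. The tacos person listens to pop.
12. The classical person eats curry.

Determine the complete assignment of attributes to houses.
Solution:

House | Vehicle | Music | Food | Color
--------------------------------------
  1   | sedan | blues | sushi | red
  2   | wagon | pop | tacos | blue
  3   | truck | jazz | pasta | yellow
  4   | coupe | classical | curry | green
  5   | van | rock | pizza | purple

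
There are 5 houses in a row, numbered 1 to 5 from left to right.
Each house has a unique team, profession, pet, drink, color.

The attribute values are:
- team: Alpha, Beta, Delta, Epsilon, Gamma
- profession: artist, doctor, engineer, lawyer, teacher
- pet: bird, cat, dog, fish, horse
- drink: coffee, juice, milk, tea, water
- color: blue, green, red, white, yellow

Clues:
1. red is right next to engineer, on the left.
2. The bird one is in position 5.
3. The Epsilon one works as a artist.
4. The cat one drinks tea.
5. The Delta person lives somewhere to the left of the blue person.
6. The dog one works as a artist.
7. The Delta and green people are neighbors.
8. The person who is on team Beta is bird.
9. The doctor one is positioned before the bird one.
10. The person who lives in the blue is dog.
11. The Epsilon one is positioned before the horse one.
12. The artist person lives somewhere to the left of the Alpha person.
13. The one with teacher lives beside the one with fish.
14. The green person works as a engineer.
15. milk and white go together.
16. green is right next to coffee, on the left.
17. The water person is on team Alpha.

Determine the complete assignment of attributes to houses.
Solution:

House | Team | Profession | Pet | Drink | Color
-----------------------------------------------
  1   | Delta | teacher | cat | tea | red
  2   | Gamma | engineer | fish | juice | green
  3   | Epsilon | artist | dog | coffee | blue
  4   | Alpha | doctor | horse | water | yellow
  5   | Beta | lawyer | bird | milk | white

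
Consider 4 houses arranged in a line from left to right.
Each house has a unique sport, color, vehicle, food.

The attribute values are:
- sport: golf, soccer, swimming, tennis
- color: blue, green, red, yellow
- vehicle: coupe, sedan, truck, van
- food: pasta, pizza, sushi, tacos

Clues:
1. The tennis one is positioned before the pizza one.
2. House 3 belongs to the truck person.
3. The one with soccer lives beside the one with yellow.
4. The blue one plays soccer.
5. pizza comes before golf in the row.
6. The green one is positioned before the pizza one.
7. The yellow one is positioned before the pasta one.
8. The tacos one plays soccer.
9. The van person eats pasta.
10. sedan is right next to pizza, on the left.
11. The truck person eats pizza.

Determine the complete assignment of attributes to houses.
Solution:

House | Sport | Color | Vehicle | Food
--------------------------------------
  1   | tennis | green | coupe | sushi
  2   | soccer | blue | sedan | tacos
  3   | swimming | yellow | truck | pizza
  4   | golf | red | van | pasta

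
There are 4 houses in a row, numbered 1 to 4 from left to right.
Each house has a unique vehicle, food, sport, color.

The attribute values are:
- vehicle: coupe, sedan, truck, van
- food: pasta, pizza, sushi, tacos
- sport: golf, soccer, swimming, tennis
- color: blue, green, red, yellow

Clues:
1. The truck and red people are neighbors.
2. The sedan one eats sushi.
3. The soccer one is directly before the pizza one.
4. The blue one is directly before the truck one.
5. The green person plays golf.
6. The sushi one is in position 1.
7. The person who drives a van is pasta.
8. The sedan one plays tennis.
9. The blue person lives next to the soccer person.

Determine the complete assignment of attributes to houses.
Solution:

House | Vehicle | Food | Sport | Color
--------------------------------------
  1   | sedan | sushi | tennis | blue
  2   | truck | tacos | soccer | yellow
  3   | coupe | pizza | swimming | red
  4   | van | pasta | golf | green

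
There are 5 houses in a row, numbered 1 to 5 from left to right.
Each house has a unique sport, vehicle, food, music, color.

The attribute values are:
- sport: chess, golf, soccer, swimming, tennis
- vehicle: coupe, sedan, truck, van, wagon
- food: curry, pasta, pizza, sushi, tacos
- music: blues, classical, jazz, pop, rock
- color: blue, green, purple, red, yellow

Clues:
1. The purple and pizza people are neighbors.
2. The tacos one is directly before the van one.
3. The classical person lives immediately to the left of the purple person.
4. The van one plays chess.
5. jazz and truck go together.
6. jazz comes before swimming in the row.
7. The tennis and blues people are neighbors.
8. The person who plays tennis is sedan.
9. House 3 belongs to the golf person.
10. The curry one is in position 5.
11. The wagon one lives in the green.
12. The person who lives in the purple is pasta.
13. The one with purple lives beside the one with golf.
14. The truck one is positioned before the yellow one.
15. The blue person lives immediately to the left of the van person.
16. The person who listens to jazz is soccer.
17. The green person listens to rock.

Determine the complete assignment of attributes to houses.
Solution:

House | Sport | Vehicle | Food | Music | Color
----------------------------------------------
  1   | tennis | sedan | tacos | classical | blue
  2   | chess | van | pasta | blues | purple
  3   | golf | wagon | pizza | rock | green
  4   | soccer | truck | sushi | jazz | red
  5   | swimming | coupe | curry | pop | yellow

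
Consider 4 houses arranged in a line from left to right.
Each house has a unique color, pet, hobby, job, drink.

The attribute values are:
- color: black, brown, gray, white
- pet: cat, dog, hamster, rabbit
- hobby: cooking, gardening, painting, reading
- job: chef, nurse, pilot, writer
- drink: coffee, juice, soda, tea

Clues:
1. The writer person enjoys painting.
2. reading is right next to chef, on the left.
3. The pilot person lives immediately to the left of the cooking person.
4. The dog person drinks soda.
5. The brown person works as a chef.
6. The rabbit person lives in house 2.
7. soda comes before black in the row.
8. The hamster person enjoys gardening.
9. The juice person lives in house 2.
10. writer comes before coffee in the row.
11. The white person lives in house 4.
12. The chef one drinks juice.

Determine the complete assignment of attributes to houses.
Solution:

House | Color | Pet | Hobby | Job | Drink
-----------------------------------------
  1   | gray | dog | reading | pilot | soda
  2   | brown | rabbit | cooking | chef | juice
  3   | black | cat | painting | writer | tea
  4   | white | hamster | gardening | nurse | coffee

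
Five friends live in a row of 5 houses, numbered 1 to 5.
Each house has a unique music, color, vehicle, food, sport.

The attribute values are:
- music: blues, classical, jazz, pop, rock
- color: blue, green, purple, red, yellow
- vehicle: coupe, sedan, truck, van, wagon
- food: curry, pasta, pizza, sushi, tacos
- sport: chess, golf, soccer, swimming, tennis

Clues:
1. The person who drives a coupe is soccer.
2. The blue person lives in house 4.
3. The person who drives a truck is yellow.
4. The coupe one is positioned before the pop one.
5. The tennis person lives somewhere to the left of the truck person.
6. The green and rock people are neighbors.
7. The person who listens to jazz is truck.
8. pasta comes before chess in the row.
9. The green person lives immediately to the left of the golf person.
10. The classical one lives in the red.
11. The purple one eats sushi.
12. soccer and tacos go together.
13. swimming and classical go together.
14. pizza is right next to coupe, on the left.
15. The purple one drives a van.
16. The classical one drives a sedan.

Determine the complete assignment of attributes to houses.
Solution:

House | Music | Color | Vehicle | Food | Sport
----------------------------------------------
  1   | classical | red | sedan | pizza | swimming
  2   | blues | green | coupe | tacos | soccer
  3   | rock | purple | van | sushi | golf
  4   | pop | blue | wagon | pasta | tennis
  5   | jazz | yellow | truck | curry | chess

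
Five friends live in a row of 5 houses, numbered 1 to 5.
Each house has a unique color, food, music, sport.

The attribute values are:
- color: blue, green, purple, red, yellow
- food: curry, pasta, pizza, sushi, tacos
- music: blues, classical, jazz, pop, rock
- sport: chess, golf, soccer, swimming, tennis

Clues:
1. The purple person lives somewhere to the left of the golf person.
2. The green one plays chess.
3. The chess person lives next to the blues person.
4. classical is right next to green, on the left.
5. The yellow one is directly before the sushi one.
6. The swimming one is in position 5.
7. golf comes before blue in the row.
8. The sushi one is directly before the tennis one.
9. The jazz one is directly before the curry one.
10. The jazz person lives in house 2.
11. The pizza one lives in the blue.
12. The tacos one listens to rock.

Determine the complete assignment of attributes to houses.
Solution:

House | Color | Food | Music | Sport
------------------------------------
  1   | yellow | pasta | classical | soccer
  2   | green | sushi | jazz | chess
  3   | purple | curry | blues | tennis
  4   | red | tacos | rock | golf
  5   | blue | pizza | pop | swimming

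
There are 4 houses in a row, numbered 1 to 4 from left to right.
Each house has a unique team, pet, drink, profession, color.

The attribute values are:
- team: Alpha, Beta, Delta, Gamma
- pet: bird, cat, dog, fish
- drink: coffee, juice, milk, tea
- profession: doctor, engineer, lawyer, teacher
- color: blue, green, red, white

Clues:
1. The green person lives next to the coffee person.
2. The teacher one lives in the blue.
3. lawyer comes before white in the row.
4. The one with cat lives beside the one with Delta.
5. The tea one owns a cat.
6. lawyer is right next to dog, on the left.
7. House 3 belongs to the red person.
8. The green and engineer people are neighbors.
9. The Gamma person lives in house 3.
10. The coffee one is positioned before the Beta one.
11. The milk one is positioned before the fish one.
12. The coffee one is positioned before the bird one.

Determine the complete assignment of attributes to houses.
Solution:

House | Team | Pet | Drink | Profession | Color
-----------------------------------------------
  1   | Alpha | cat | tea | lawyer | green
  2   | Delta | dog | coffee | engineer | white
  3   | Gamma | bird | milk | doctor | red
  4   | Beta | fish | juice | teacher | blue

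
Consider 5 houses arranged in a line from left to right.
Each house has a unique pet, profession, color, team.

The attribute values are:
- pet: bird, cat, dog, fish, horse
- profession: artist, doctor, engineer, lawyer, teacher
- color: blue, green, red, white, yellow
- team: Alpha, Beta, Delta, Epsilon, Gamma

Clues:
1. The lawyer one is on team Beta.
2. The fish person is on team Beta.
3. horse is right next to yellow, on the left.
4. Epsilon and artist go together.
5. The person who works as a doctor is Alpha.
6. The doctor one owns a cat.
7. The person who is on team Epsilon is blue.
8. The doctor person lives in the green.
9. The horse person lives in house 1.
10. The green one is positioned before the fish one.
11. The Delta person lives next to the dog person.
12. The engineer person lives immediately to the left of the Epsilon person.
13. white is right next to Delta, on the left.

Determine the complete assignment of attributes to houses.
Solution:

House | Pet | Profession | Color | Team
---------------------------------------
  1   | horse | teacher | white | Gamma
  2   | bird | engineer | yellow | Delta
  3   | dog | artist | blue | Epsilon
  4   | cat | doctor | green | Alpha
  5   | fish | lawyer | red | Beta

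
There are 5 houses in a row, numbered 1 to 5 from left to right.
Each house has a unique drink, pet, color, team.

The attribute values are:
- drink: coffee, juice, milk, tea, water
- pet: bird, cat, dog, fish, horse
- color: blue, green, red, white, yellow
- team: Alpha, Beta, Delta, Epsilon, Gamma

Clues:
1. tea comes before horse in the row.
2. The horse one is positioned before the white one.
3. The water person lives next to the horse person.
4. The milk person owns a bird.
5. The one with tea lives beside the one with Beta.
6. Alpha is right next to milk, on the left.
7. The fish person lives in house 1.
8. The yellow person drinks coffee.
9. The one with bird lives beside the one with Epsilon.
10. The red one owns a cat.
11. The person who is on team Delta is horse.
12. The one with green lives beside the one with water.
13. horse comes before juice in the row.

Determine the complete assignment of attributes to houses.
Solution:

House | Drink | Pet | Color | Team
----------------------------------
  1   | tea | fish | blue | Alpha
  2   | milk | bird | green | Beta
  3   | water | cat | red | Epsilon
  4   | coffee | horse | yellow | Delta
  5   | juice | dog | white | Gamma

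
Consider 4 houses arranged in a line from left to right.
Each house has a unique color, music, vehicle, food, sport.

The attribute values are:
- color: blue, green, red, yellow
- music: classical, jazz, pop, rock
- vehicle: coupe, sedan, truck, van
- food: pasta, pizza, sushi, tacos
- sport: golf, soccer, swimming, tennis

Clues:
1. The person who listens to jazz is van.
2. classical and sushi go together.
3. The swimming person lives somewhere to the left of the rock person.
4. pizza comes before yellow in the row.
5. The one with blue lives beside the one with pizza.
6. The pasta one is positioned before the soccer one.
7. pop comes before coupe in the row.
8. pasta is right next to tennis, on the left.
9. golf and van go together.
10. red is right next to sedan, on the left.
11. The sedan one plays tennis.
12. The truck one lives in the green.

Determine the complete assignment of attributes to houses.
Solution:

House | Color | Music | Vehicle | Food | Sport
----------------------------------------------
  1   | red | jazz | van | pasta | golf
  2   | blue | classical | sedan | sushi | tennis
  3   | green | pop | truck | pizza | swimming
  4   | yellow | rock | coupe | tacos | soccer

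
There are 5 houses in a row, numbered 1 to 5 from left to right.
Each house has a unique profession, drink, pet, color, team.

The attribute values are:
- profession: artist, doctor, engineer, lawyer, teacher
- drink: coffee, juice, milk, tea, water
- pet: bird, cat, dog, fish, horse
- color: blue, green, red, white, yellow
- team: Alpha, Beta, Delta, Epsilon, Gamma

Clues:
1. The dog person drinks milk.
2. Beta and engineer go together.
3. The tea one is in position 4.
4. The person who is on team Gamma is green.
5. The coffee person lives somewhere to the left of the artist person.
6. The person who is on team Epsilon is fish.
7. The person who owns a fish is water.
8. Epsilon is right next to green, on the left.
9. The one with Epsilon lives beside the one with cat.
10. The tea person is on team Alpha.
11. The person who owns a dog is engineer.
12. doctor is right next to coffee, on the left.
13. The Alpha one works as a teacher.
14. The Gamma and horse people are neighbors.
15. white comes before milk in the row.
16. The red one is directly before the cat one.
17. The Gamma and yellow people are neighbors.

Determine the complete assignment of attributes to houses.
Solution:

House | Profession | Drink | Pet | Color | Team
-----------------------------------------------
  1   | doctor | water | fish | red | Epsilon
  2   | lawyer | coffee | cat | green | Gamma
  3   | artist | juice | horse | yellow | Delta
  4   | teacher | tea | bird | white | Alpha
  5   | engineer | milk | dog | blue | Beta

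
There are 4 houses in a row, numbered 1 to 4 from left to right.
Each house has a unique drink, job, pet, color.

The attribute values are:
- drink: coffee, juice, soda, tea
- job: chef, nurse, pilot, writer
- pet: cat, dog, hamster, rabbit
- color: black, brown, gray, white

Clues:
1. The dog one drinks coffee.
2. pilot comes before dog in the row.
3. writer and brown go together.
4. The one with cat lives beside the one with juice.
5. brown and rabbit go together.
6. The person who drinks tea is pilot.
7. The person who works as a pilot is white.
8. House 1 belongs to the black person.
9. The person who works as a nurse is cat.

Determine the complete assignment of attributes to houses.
Solution:

House | Drink | Job | Pet | Color
---------------------------------
  1   | soda | nurse | cat | black
  2   | juice | writer | rabbit | brown
  3   | tea | pilot | hamster | white
  4   | coffee | chef | dog | gray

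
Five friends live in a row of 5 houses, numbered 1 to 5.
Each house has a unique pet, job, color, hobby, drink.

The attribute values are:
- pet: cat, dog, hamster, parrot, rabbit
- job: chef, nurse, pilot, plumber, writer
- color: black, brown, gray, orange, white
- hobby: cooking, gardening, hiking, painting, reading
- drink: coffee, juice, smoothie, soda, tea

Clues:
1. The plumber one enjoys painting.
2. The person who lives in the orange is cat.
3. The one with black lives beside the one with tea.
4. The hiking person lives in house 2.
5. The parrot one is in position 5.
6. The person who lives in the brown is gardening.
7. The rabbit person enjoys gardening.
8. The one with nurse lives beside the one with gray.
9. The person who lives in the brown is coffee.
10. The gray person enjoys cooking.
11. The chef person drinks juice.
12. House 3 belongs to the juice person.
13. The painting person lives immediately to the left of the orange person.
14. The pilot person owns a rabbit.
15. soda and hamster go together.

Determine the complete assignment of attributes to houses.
Solution:

House | Pet | Job | Color | Hobby | Drink
-----------------------------------------
  1   | hamster | plumber | black | painting | soda
  2   | cat | nurse | orange | hiking | tea
  3   | dog | chef | gray | cooking | juice
  4   | rabbit | pilot | brown | gardening | coffee
  5   | parrot | writer | white | reading | smoothie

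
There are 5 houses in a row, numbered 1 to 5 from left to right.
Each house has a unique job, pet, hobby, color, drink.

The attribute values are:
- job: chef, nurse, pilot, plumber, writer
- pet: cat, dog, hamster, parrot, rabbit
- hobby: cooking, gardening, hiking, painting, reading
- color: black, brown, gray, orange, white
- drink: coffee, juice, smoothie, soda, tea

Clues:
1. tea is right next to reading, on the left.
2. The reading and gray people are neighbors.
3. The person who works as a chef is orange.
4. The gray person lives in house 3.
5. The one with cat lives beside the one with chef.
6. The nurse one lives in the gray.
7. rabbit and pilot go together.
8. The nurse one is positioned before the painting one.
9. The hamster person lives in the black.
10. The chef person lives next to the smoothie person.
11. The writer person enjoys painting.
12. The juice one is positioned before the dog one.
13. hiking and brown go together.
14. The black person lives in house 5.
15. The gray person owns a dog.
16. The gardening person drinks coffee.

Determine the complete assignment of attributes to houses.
Solution:

House | Job | Pet | Hobby | Color | Drink
-----------------------------------------
  1   | plumber | cat | hiking | brown | tea
  2   | chef | parrot | reading | orange | juice
  3   | nurse | dog | cooking | gray | smoothie
  4   | pilot | rabbit | gardening | white | coffee
  5   | writer | hamster | painting | black | soda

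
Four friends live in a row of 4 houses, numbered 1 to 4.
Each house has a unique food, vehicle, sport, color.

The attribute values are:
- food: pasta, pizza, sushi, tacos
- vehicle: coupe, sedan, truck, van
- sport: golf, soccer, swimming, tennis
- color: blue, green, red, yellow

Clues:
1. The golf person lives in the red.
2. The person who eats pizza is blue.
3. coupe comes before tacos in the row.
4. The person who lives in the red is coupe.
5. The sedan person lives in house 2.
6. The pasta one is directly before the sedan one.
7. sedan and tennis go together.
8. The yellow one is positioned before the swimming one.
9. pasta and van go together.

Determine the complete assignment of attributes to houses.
Solution:

House | Food | Vehicle | Sport | Color
--------------------------------------
  1   | pasta | van | soccer | yellow
  2   | pizza | sedan | tennis | blue
  3   | sushi | coupe | golf | red
  4   | tacos | truck | swimming | green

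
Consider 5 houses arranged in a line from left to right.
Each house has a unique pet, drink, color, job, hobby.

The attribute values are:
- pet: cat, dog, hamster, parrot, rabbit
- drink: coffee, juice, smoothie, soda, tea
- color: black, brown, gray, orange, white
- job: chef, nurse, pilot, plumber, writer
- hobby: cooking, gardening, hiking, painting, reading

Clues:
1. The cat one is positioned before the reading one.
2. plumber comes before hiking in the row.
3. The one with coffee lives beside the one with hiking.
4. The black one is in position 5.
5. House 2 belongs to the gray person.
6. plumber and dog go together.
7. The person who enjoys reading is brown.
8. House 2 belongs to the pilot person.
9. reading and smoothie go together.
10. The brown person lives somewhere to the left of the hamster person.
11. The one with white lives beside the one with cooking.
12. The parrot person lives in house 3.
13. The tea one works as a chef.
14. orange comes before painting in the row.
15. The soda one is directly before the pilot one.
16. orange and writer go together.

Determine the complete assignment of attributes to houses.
Solution:

House | Pet | Drink | Color | Job | Hobby
-----------------------------------------
  1   | dog | soda | white | plumber | gardening
  2   | cat | coffee | gray | pilot | cooking
  3   | parrot | juice | orange | writer | hiking
  4   | rabbit | smoothie | brown | nurse | reading
  5   | hamster | tea | black | chef | painting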